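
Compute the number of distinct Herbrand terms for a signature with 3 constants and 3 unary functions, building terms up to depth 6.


Herbrand terms by depth:
Depth 0: 3 constants
Depth 1: 9 new terms (running total: 12)
Depth 2: 27 new terms (running total: 39)
Depth 3: 81 new terms (running total: 120)
Depth 4: 243 new terms (running total: 363)
Depth 5: 729 new terms (running total: 1092)
Depth 6: 2187 new terms (running total: 3279)
Total distinct ground terms = 3279

3279


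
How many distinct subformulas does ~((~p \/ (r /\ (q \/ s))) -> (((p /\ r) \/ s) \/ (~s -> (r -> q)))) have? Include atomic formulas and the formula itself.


Formula: ~((~p \/ (r /\ (q \/ s))) -> (((p /\ r) \/ s) \/ (~s -> (r -> q))))
Subformulas found:
  1. r
  2. q
  3. s
  4. p
  5. ~p
  6. ~s
  7. (r -> q)
  8. (p /\ r)
  9. (q \/ s)
  10. ((p /\ r) \/ s)
  11. (r /\ (q \/ s))
  12. (~s -> (r -> q))
  13. (~p \/ (r /\ (q \/ s)))
  14. (((p /\ r) \/ s) \/ (~s -> (r -> q)))
  15. ((~p \/ (r /\ (q \/ s))) -> (((p /\ r) \/ s) \/ (~s -> (r -> q))))
  16. ~((~p \/ (r /\ (q \/ s))) -> (((p /\ r) \/ s) \/ (~s -> (r -> q))))
Total distinct subformulas = 16

16


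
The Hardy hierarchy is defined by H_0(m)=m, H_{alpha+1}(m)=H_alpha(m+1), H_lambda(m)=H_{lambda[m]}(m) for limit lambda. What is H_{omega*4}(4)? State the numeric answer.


H_{omega*4}(4):
For the Hardy hierarchy, H_{omega*k}(n) = 2^k * n.
2^4 = 16.
16 * 4 = 64

64


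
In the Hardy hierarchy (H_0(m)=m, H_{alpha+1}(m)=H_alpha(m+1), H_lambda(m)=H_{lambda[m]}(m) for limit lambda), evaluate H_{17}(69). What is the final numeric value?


H_17(69):
For finite ordinals k, H_k(n) = n + k (each successor step adds 1).
H_17(69) = 69 + 17 = 86

86


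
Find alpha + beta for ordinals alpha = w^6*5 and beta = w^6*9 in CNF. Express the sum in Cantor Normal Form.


Ordinal addition w^6*5 + w^6*9:
Both terms have the same exponent 6.
w^e*c + w^e*d = w^e*(c+d).
Result = w^6*(5+9) = w^6*14

w^6*14


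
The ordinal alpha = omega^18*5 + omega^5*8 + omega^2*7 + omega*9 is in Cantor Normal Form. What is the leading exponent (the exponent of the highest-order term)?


CNF: omega^18*5 + omega^5*8 + omega^2*7 + omega*9
The leading term is omega^18*5, which has exponent 18.

18


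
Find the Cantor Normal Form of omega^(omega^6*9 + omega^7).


omega^(omega^6*9 + omega^7):
In ordinal addition a term is absorbed by a following term of strictly larger exponent: 6 < 7, so omega^6*9 + omega^7 = omega^7.
omega raised to a CNF ordinal is a single CNF term: Result = omega^(omega^7)

omega^(omega^7)


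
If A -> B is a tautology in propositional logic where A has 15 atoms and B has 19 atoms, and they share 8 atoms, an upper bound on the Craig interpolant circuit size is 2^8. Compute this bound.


Shared atoms = 8
Craig interpolant size bound = 2^8
= 256

256


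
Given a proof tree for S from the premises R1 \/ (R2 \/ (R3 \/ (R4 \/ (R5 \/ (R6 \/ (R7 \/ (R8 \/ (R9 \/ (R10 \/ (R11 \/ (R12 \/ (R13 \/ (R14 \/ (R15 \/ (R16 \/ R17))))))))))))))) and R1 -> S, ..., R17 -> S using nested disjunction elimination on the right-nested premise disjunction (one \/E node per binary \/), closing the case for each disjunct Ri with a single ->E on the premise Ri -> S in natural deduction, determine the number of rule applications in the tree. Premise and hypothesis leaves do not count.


The premise R1 \/ (R2 \/ (R3 \/ (R4 \/ (R5 \/ (R6 \/ (R7 \/ (R8 \/ (R9 \/ (R10 \/ (R11 \/ (R12 \/ (R13 \/ (R14 \/ (R15 \/ (R16 \/ R17))))))))))))))) contains 17 disjuncts, hence 16 binary \/ connectives.
- Each binary \/ is eliminated once: 16 \/E nodes.
- Each of the 17 cases Ri derives S by one ->E with Ri -> S: 17 ->E nodes.
Total = 16 + 17 = 33

33


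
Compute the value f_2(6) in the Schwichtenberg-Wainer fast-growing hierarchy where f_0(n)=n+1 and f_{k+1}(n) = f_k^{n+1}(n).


f_2(6) = f_1^7(6)
f_1(m) = 2m + 1.
Iterating: f_1^k(n) = 2^k*(n+1) - 1.
f_2(6) = 2^7*(6+1) - 1 = 128*7 - 1 = 895

895


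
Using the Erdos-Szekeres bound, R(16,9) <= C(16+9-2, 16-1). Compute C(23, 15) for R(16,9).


R(16,9) <= C(16+9-2, 16-1) = C(23, 15)
C(23, 15) = 23! / (15! * 8!)
= 490314

490314


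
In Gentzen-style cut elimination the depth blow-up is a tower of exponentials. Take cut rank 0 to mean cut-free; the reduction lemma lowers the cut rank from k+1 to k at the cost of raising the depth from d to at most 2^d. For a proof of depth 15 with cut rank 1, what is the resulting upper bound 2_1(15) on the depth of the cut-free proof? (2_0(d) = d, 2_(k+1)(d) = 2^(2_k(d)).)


Each rank reduction sends depth d to at most 2^d; cut rank r needs r reductions.
2_0(15) = 15
2_1(15) = 2^15 = 32768
Cut-free depth bound = 32768

32768


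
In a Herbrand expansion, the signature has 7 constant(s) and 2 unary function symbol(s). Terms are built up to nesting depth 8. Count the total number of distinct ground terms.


Herbrand terms by depth:
Depth 0: 7 constants
Depth 1: 14 new terms (running total: 21)
Depth 2: 28 new terms (running total: 49)
Depth 3: 56 new terms (running total: 105)
Depth 4: 112 new terms (running total: 217)
Depth 5: 224 new terms (running total: 441)
Depth 6: 448 new terms (running total: 889)
Depth 7: 896 new terms (running total: 1785)
Depth 8: 1792 new terms (running total: 3577)
Total distinct ground terms = 3577

3577


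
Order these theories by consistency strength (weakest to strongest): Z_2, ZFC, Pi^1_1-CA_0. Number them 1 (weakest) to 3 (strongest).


Ordering by consistency strength:
1. Pi^1_1-CA_0
2. Z_2
3. ZFC


Z_2=2, ZFC=3, Pi^1_1-CA_0=1


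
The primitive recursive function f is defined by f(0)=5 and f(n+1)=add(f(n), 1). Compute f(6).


f(0) = 5
f(1) = add(f(0), 1) = add(5, 1) = 6
f(2) = add(f(1), 1) = add(6, 1) = 7
f(3) = add(f(2), 1) = add(7, 1) = 8
f(4) = add(f(3), 1) = add(8, 1) = 9
f(5) = add(f(4), 1) = add(9, 1) = 10
f(6) = add(f(5), 1) = add(10, 1) = 11


11


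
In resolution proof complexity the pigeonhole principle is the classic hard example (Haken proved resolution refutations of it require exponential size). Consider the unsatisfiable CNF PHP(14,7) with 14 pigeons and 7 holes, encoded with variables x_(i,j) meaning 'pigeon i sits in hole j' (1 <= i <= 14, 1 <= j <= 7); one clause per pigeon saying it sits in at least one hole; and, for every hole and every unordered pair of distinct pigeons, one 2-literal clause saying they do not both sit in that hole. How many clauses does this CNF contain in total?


PHP(14,7): 14 pigeons, 7 holes, 14*7 = 98 variables.
- pigeon clauses: one per pigeon -> 14 clauses
- hole clauses: 7 holes * C(14,2) = 7 * 91 -> 637 clauses
Total clauses = 14 + 637 = 651

651


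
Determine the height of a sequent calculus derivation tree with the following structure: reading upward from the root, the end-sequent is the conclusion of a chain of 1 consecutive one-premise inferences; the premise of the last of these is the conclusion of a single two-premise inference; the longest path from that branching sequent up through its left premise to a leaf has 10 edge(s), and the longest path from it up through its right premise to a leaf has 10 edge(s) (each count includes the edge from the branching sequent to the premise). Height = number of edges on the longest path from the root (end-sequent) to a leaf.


Longest path through the left premise: 10 edges (measured from the branching sequent)
Longest path through the right premise: 10 edges
Height of the subtree rooted at the branching sequent: max(10, 10) = 10
The branching sequent sits 1 edges above the root (the chain of one-premise inferences), so height = 10 + 1 = 11

11


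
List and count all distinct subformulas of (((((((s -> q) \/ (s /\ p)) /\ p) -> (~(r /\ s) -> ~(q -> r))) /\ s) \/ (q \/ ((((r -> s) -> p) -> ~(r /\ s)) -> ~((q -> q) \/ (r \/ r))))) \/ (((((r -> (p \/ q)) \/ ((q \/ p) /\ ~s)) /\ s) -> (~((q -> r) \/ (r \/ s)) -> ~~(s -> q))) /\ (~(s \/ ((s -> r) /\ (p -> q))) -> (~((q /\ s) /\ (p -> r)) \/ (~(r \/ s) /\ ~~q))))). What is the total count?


Formula: (((((((s -> q) \/ (s /\ p)) /\ p) -> (~(r /\ s) -> ~(q -> r))) /\ s) \/ (q \/ ((((r -> s) -> p) -> ~(r /\ s)) -> ~((q -> q) \/ (r \/ r))))) \/ (((((r -> (p \/ q)) \/ ((q \/ p) /\ ~s)) /\ s) -> (~((q -> r) \/ (r \/ s)) -> ~~(s -> q))) /\ (~(s \/ ((s -> r) /\ (p -> q))) -> (~((q /\ s) /\ (p -> r)) \/ (~(r \/ s) /\ ~~q)))))
Subformulas found:
  1. r
  2. p
  3. q
  4. s
  5. ~s
  6. ~q
  7. ~~q
  8. (q \/ p)
  9. (s -> r)
  10. (r \/ s)
  11. (r \/ r)
  12. (r /\ s)
  13. (q -> q)
  14. (q -> r)
  15. (p -> q)
  16. (p -> r)
  17. (s /\ p)
  18. (q /\ s)
  19. (p \/ q)
  20. (s -> q)
  21. (r -> s)
  22. ~(q -> r)
  23. ~(r /\ s)
  24. ~(r \/ s)
  25. ~(s -> q)
  26. ~~(s -> q)
  27. (r -> (p \/ q))
  28. ((r -> s) -> p)
  29. ((q \/ p) /\ ~s)
  30. (~(r \/ s) /\ ~~q)
  31. ((q /\ s) /\ (p -> r))
  32. ((q -> r) \/ (r \/ s))
  33. ((s -> r) /\ (p -> q))
  34. ((s -> q) \/ (s /\ p))
  35. ((q -> q) \/ (r \/ r))
  36. ~((q /\ s) /\ (p -> r))
  37. ~((q -> q) \/ (r \/ r))
  38. ~((q -> r) \/ (r \/ s))
  39. (~(r /\ s) -> ~(q -> r))
  40. (((s -> q) \/ (s /\ p)) /\ p)
  41. (s \/ ((s -> r) /\ (p -> q)))
  42. ~(s \/ ((s -> r) /\ (p -> q)))
  43. (((r -> s) -> p) -> ~(r /\ s))
  44. ((r -> (p \/ q)) \/ ((q \/ p) /\ ~s))
  45. (~((q -> r) \/ (r \/ s)) -> ~~(s -> q))
  46. (((r -> (p \/ q)) \/ ((q \/ p) /\ ~s)) /\ s)
  47. (~((q /\ s) /\ (p -> r)) \/ (~(r \/ s) /\ ~~q))
  48. ((((r -> s) -> p) -> ~(r /\ s)) -> ~((q -> q) \/ (r \/ r)))
  49. ((((s -> q) \/ (s /\ p)) /\ p) -> (~(r /\ s) -> ~(q -> r)))
  50. (((((s -> q) \/ (s /\ p)) /\ p) -> (~(r /\ s) -> ~(q -> r))) /\ s)
  51. (q \/ ((((r -> s) -> p) -> ~(r /\ s)) -> ~((q -> q) \/ (r \/ r))))
  52. (~(s \/ ((s -> r) /\ (p -> q))) -> (~((q /\ s) /\ (p -> r)) \/ (~(r \/ s) /\ ~~q)))
  53. ((((r -> (p \/ q)) \/ ((q \/ p) /\ ~s)) /\ s) -> (~((q -> r) \/ (r \/ s)) -> ~~(s -> q)))
  54. ((((((s -> q) \/ (s /\ p)) /\ p) -> (~(r /\ s) -> ~(q -> r))) /\ s) \/ (q \/ ((((r -> s) -> p) -> ~(r /\ s)) -> ~((q -> q) \/ (r \/ r)))))
  55. (((((r -> (p \/ q)) \/ ((q \/ p) /\ ~s)) /\ s) -> (~((q -> r) \/ (r \/ s)) -> ~~(s -> q))) /\ (~(s \/ ((s -> r) /\ (p -> q))) -> (~((q /\ s) /\ (p -> r)) \/ (~(r \/ s) /\ ~~q))))
  56. (((((((s -> q) \/ (s /\ p)) /\ p) -> (~(r /\ s) -> ~(q -> r))) /\ s) \/ (q \/ ((((r -> s) -> p) -> ~(r /\ s)) -> ~((q -> q) \/ (r \/ r))))) \/ (((((r -> (p \/ q)) \/ ((q \/ p) /\ ~s)) /\ s) -> (~((q -> r) \/ (r \/ s)) -> ~~(s -> q))) /\ (~(s \/ ((s -> r) /\ (p -> q))) -> (~((q /\ s) /\ (p -> r)) \/ (~(r \/ s) /\ ~~q)))))
Total distinct subformulas = 56

56


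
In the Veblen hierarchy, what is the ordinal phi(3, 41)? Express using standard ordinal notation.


phi(3, 41):
phi(3, beta) = eta_beta (the beta-th eta number, fixed point of zeta).
phi(3, 41) = eta_41

eta_41


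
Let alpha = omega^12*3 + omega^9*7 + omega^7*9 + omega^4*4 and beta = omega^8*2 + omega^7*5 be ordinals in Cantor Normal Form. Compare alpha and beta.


Compare term by term from highest exponent:
alpha = omega^12*3 + omega^9*7 + omega^7*9 + omega^4*4
beta = omega^8*2 + omega^7*5
Term 1: alpha has omega^12*3, beta has omega^8*2
Term 2: alpha has omega^9*7, beta has omega^7*5
Term 3: alpha has omega^7*9, beta has omega^0*0
Term 4: alpha has omega^4*4, beta has omega^0*0
Result: alpha > beta

alpha > beta


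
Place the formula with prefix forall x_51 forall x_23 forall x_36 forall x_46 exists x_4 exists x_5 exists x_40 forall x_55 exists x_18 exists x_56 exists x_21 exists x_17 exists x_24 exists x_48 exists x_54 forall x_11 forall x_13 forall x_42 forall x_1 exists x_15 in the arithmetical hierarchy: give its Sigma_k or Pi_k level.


Leading quantifier is forall, so the class is Pi.
Number of quantifier blocks = alternations + 1 = 5 + 1 = 6.
Classification: Pi_6

Pi_6


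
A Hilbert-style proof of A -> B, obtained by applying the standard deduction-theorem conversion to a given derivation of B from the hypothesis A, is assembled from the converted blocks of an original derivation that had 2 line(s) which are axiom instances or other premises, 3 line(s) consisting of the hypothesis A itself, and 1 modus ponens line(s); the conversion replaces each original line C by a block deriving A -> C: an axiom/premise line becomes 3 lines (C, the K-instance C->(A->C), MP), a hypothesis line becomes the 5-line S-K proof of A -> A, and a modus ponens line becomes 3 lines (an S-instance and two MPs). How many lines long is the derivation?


Deduction-theorem conversion, block by block:
- 2 axiom/premise lines -> 3 lines each = 6
- 3 hypothesis lines -> 5 lines each (identity proof A->A) = 15
- 1 MP lines -> 3 lines each (S-instance, MP, MP) = 3
Total = 6 + 15 + 3 = 24 lines.

24


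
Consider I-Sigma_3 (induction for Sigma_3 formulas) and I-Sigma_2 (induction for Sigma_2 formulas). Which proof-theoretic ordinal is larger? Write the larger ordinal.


Proof-theoretic ordinal of I-Sigma_3 (induction for Sigma_3 formulas): omega^(omega^(omega^omega))
Proof-theoretic ordinal of I-Sigma_2 (induction for Sigma_2 formulas): omega^(omega^omega)
Comparing: omega^(omega^omega) < omega^(omega^(omega^omega)).
The larger ordinal is omega^(omega^(omega^omega)) (from I-Sigma_3 (induction for Sigma_3 formulas)).

omega^(omega^(omega^omega))


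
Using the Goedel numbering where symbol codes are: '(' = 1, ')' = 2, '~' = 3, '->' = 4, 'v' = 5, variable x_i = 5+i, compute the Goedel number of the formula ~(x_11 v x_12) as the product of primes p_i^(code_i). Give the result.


Formula: ~(x_11 v x_12)
Symbol codes: [3, 1, 16, 5, 17, 2]
Primes: [2, 3, 5, 7, 11, 13]
p_1^3 = 2^3 = 8
p_2^1 = 3^1 = 3
p_3^16 = 5^16 = 152587890625
p_4^5 = 7^5 = 16807
p_5^17 = 11^17 = 505447028499293771
p_6^2 = 13^2 = 169
Product = 5257555470519688253738865966796875000

5257555470519688253738865966796875000


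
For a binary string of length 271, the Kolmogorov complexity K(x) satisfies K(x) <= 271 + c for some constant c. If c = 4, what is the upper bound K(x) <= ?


K(x) <= |x| + c = 271 + 4 = 275

275


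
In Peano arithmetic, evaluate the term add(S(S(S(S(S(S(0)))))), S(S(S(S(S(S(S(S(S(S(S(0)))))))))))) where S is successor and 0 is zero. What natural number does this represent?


add(S^6(0), S^11(0)):
S^6(0) = 6
S^11(0) = 11
6 + 11 = 17

17


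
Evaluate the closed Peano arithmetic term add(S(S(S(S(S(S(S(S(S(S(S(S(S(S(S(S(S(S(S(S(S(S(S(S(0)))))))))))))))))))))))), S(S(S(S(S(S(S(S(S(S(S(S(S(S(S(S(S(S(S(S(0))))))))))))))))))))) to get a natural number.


add(S^24(0), S^20(0)):
S^24(0) = 24
S^20(0) = 20
24 + 20 = 44

44


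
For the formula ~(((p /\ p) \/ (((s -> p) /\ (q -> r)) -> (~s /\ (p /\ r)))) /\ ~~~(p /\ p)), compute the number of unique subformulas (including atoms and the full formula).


Formula: ~(((p /\ p) \/ (((s -> p) /\ (q -> r)) -> (~s /\ (p /\ r)))) /\ ~~~(p /\ p))
Subformulas found:
  1. r
  2. q
  3. s
  4. p
  5. ~s
  6. (p /\ r)
  7. (s -> p)
  8. (p /\ p)
  9. (q -> r)
  10. ~(p /\ p)
  11. ~~(p /\ p)
  12. ~~~(p /\ p)
  13. (~s /\ (p /\ r))
  14. ((s -> p) /\ (q -> r))
  15. (((s -> p) /\ (q -> r)) -> (~s /\ (p /\ r)))
  16. ((p /\ p) \/ (((s -> p) /\ (q -> r)) -> (~s /\ (p /\ r))))
  17. (((p /\ p) \/ (((s -> p) /\ (q -> r)) -> (~s /\ (p /\ r)))) /\ ~~~(p /\ p))
  18. ~(((p /\ p) \/ (((s -> p) /\ (q -> r)) -> (~s /\ (p /\ r)))) /\ ~~~(p /\ p))
Total distinct subformulas = 18

18


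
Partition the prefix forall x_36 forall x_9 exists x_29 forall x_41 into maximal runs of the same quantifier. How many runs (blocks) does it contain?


Alternations = 2.
Blocks = alternations + 1 = 3

3


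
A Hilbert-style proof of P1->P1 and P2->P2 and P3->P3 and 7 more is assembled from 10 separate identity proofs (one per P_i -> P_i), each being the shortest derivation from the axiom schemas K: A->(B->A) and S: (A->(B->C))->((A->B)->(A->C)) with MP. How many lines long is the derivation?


The shortest proof of A->A from K and S in the Hilbert calculus has exactly 5 lines:
(1) K instance A->((A->A)->A), (2) S instance, (3) MP on 1,2, (4) K instance A->(A->A), (5) MP on 3,4.
For 10 independent identities: 10 * 5 = 50 lines total.

50


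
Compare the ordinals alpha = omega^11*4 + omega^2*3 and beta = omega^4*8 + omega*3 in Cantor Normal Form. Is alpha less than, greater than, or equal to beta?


Compare term by term from highest exponent:
alpha = omega^11*4 + omega^2*3
beta = omega^4*8 + omega*3
Term 1: alpha has omega^11*4, beta has omega^4*8
Term 2: alpha has omega^2*3, beta has omega^1*3
Result: alpha > beta

alpha > beta


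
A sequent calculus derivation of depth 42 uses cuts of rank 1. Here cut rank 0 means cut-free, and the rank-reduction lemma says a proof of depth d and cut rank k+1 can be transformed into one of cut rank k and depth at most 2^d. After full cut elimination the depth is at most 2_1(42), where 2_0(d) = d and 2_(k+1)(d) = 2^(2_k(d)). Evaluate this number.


Each rank reduction sends depth d to at most 2^d; cut rank r needs r reductions.
2_0(42) = 42
2_1(42) = 2^42 = 4398046511104
Cut-free depth bound = 4398046511104

4398046511104


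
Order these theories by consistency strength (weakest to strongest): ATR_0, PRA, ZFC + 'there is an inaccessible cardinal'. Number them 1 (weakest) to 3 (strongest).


Ordering by consistency strength:
1. PRA
2. ATR_0
3. ZFC + 'there is an inaccessible cardinal'


ATR_0=2, PRA=1, ZFC + 'there is an inaccessible cardinal'=3


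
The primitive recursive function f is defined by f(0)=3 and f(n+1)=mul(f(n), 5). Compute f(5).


f(0) = 3
f(1) = mul(f(0), 5) = mul(3, 5) = 15
f(2) = mul(f(1), 5) = mul(15, 5) = 75
f(3) = mul(f(2), 5) = mul(75, 5) = 375
f(4) = mul(f(3), 5) = mul(375, 5) = 1875
f(5) = mul(f(4), 5) = mul(1875, 5) = 9375


9375


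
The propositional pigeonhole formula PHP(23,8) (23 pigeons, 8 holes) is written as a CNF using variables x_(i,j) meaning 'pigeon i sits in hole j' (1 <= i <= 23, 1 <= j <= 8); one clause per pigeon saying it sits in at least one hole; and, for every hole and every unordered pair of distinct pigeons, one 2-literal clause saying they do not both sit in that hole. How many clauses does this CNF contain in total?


PHP(23,8): 23 pigeons, 8 holes, 23*8 = 184 variables.
- pigeon clauses: one per pigeon -> 23 clauses
- hole clauses: 8 holes * C(23,2) = 8 * 253 -> 2024 clauses
Total clauses = 23 + 2024 = 2047

2047


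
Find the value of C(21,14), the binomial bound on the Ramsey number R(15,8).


R(15,8) <= C(15+8-2, 15-1) = C(21, 14)
C(21, 14) = 21! / (14! * 7!)
= 116280

116280


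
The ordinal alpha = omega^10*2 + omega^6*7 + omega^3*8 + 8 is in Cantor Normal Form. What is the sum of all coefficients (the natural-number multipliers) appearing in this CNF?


CNF: omega^10*2 + omega^6*7 + omega^3*8 + 8
Coefficients: 2 + 7 + 8 + 8 = 25

25


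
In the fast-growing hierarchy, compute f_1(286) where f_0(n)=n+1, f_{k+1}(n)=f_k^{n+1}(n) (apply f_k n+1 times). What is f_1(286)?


f_1(286) = f_0^287(286)
f_0 adds 1 each time, applied 287 times.
f_1(286) = 286 + 287 = 573

573


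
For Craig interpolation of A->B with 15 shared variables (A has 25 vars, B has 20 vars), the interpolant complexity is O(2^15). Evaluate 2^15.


Shared atoms = 15
Craig interpolant size bound = 2^15
= 32768

32768


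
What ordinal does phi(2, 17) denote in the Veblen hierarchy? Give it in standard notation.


phi(2, 17):
phi(2, beta) = zeta_beta (the beta-th zeta number, fixed point of epsilon).
phi(2, 17) = zeta_17

zeta_17


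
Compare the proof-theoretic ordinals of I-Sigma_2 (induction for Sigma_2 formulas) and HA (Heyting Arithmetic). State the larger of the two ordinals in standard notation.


Proof-theoretic ordinal of I-Sigma_2 (induction for Sigma_2 formulas): omega^(omega^omega)
Proof-theoretic ordinal of HA (Heyting Arithmetic): epsilon_0
Comparing: omega^(omega^omega) < epsilon_0.
The larger ordinal is epsilon_0 (from HA (Heyting Arithmetic)).

epsilon_0


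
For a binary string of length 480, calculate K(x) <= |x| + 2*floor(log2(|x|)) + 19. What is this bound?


floor(log2(480)) = 8
2 * 8 = 16
K(x) <= 480 + 16 + 19 = 515

515


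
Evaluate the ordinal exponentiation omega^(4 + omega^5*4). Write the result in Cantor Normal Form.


omega^(4 + omega^5*4):
In ordinal addition a term is absorbed by a following term of strictly larger exponent: 0 < 5, so 4 + omega^5*4 = omega^5*4.
omega raised to a CNF ordinal is a single CNF term: Result = omega^(omega^5*4)

omega^(omega^5*4)


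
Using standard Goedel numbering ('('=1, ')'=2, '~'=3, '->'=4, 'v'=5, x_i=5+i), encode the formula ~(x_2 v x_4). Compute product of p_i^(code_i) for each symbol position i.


Formula: ~(x_2 v x_4)
Symbol codes: [3, 1, 7, 5, 9, 2]
Primes: [2, 3, 5, 7, 11, 13]
p_1^3 = 2^3 = 8
p_2^1 = 3^1 = 3
p_3^7 = 5^7 = 78125
p_4^5 = 7^5 = 16807
p_5^9 = 11^9 = 2357947691
p_6^2 = 13^2 = 169
Product = 12557764755760599375000

12557764755760599375000


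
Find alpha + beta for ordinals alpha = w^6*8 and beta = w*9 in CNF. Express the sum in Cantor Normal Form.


Ordinal addition w^6*8 + w*9:
Leading exponent of alpha (6) > leading exponent of beta (1).
Since alpha's term has higher exponent than beta's leading term,
the sum is simply alpha followed by beta.
Result = w^6*8 + w*9

w^6*8 + w*9


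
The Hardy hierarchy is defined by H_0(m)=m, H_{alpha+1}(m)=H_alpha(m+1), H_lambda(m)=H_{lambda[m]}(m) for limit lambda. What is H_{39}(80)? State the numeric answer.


H_39(80):
For finite ordinals k, H_k(n) = n + k (each successor step adds 1).
H_39(80) = 80 + 39 = 119

119


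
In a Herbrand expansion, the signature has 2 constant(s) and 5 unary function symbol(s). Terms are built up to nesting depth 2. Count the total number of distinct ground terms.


Herbrand terms by depth:
Depth 0: 2 constants
Depth 1: 10 new terms (running total: 12)
Depth 2: 50 new terms (running total: 62)
Total distinct ground terms = 62

62


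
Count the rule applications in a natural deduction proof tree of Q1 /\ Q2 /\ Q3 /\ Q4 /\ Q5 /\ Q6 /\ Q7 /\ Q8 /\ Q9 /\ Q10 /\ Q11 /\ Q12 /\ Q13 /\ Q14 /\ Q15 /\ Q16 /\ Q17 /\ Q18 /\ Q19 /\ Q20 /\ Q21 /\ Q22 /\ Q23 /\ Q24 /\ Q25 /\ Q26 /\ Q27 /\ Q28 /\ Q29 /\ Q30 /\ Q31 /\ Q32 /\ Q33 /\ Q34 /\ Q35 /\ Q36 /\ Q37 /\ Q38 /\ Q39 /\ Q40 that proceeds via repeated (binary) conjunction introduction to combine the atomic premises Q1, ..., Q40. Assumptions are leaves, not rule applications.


The target conjunction has 40 conjuncts, i.e. 39 binary /\ connectives.
Each conjunction-intro joins two pieces, so 40 atoms require 40-1 = 39 applications.
Total inference nodes = 39

39


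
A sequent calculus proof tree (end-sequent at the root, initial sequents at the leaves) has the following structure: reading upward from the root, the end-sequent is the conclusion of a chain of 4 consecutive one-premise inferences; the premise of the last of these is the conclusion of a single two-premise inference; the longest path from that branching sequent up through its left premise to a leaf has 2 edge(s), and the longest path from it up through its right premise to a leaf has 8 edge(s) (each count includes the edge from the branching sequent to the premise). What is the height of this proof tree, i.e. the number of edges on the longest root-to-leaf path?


Longest path through the left premise: 2 edges (measured from the branching sequent)
Longest path through the right premise: 8 edges
Height of the subtree rooted at the branching sequent: max(2, 8) = 8
The branching sequent sits 4 edges above the root (the chain of one-premise inferences), so height = 8 + 4 = 12

12


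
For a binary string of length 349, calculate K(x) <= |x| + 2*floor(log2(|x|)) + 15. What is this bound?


floor(log2(349)) = 8
2 * 8 = 16
K(x) <= 349 + 16 + 15 = 380

380


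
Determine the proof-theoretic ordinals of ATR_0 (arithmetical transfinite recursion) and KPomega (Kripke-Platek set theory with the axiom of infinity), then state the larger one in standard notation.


Proof-theoretic ordinal of ATR_0 (arithmetical transfinite recursion): Gamma_0
Proof-theoretic ordinal of KPomega (Kripke-Platek set theory with the axiom of infinity): psi_0(epsilon_{Omega+1})
Comparing: Gamma_0 < psi_0(epsilon_{Omega+1}).
The larger ordinal is psi_0(epsilon_{Omega+1}) (from KPomega (Kripke-Platek set theory with the axiom of infinity)).

psi_0(epsilon_{Omega+1})


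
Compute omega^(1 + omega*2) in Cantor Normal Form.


omega^(1 + omega*2):
In ordinal addition a term is absorbed by a following term of strictly larger exponent: 0 < 1, so 1 + omega*2 = omega*2.
omega raised to a CNF ordinal is a single CNF term: Result = omega^(omega*2)

omega^(omega*2)


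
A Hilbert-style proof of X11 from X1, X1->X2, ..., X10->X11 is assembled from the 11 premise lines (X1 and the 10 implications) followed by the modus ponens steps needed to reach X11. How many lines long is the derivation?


We have 11 premise lines: X1 and 10 implications.
Each implication is detached once by MP, giving 10 MP lines.
11 premise lines + 10 MP lines = 21 total lines.

21


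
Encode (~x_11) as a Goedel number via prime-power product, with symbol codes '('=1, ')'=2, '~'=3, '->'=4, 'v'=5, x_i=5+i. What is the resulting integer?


Formula: (~x_11)
Symbol codes: [1, 3, 16, 2]
Primes: [2, 3, 5, 7]
p_1^1 = 2^1 = 2
p_2^3 = 3^3 = 27
p_3^16 = 5^16 = 152587890625
p_4^2 = 7^2 = 49
Product = 403747558593750

403747558593750


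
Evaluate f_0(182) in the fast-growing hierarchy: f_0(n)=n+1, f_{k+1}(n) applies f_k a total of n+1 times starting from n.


f_0(182) = 182 + 1 = 183

183


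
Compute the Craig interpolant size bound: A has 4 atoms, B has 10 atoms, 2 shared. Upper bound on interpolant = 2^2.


Shared atoms = 2
Craig interpolant size bound = 2^2
= 4

4


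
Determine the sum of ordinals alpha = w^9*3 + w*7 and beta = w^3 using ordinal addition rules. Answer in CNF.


Ordinal addition (w^9*3 + w*7) + w^3:
alpha's leading term has exponent 9 > beta's exponent 3, so it survives.
alpha's tail term has exponent 1 < beta's exponent 3, so it is absorbed by beta.
In ordinal addition, any term followed by a strictly larger-exponent term is absorbed.
Result = w^9*3 + w^3

w^9*3 + w^3


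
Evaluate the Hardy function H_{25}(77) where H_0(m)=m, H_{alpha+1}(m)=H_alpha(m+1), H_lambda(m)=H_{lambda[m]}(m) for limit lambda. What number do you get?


H_25(77):
For finite ordinals k, H_k(n) = n + k (each successor step adds 1).
H_25(77) = 77 + 25 = 102

102


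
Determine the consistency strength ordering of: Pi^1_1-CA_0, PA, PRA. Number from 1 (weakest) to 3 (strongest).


Ordering by consistency strength:
1. PRA
2. PA
3. Pi^1_1-CA_0


Pi^1_1-CA_0=3, PA=2, PRA=1


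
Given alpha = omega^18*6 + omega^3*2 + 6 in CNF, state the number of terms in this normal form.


CNF: omega^18*6 + omega^3*2 + 6
Count the summands separated by '+':
  term 1: omega^18*6
  term 2: omega^3*2
  term 3: 6
Total terms = 3

3


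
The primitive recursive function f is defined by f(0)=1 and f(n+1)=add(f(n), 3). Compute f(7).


f(0) = 1
f(1) = add(f(0), 3) = add(1, 3) = 4
f(2) = add(f(1), 3) = add(4, 3) = 7
f(3) = add(f(2), 3) = add(7, 3) = 10
f(4) = add(f(3), 3) = add(10, 3) = 13
f(5) = add(f(4), 3) = add(13, 3) = 16
f(6) = add(f(5), 3) = add(16, 3) = 19
f(7) = add(f(6), 3) = add(19, 3) = 22


22


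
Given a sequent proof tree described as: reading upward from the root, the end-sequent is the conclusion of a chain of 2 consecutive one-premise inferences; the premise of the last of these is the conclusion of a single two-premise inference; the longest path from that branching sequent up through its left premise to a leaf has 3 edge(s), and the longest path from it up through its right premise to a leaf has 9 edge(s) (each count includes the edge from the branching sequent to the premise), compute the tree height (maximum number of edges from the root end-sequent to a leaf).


Longest path through the left premise: 3 edges (measured from the branching sequent)
Longest path through the right premise: 9 edges
Height of the subtree rooted at the branching sequent: max(3, 9) = 9
The branching sequent sits 2 edges above the root (the chain of one-premise inferences), so height = 9 + 2 = 11

11


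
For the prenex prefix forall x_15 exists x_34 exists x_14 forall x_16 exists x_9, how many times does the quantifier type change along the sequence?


Walk the prefix and count type changes:
  position 1: forall -> exists <-- alternation
  position 2: exists -> exists
  position 3: exists -> forall <-- alternation
  position 4: forall -> exists <-- alternation
Total alternations = 3

3


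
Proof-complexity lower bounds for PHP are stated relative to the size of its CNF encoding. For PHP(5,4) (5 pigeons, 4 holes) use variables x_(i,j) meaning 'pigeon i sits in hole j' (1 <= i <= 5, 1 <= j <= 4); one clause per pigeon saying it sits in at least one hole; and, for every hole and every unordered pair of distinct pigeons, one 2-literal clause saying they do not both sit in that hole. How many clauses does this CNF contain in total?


PHP(5,4): 5 pigeons, 4 holes, 5*4 = 20 variables.
- pigeon clauses: one per pigeon -> 5 clauses
- hole clauses: 4 holes * C(5,2) = 4 * 10 -> 40 clauses
Total clauses = 5 + 40 = 45

45


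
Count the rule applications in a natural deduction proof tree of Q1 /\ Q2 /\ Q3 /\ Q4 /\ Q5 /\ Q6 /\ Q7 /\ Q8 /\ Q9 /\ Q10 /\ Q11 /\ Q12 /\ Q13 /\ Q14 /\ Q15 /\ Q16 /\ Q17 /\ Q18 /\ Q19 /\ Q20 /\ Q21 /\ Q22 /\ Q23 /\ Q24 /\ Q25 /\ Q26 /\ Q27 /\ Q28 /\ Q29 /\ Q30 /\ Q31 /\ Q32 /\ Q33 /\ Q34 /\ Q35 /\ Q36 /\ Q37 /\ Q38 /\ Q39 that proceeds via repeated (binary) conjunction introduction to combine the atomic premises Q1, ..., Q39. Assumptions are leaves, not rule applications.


The target conjunction has 39 conjuncts, i.e. 38 binary /\ connectives.
Each conjunction-intro joins two pieces, so 39 atoms require 39-1 = 38 applications.
Total inference nodes = 38

38


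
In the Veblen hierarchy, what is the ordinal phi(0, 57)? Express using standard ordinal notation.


phi(0, 57):
phi(0, beta) = omega^beta by definition.
phi(0, 57) = omega^57

omega^57


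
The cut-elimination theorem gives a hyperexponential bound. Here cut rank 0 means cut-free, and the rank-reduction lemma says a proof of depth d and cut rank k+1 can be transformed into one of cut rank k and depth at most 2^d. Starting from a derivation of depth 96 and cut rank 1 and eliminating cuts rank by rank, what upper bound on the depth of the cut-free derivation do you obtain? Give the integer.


Each rank reduction sends depth d to at most 2^d; cut rank r needs r reductions.
2_0(96) = 96
2_1(96) = 2^96 = 79228162514264337593543950336
Cut-free depth bound = 79228162514264337593543950336

79228162514264337593543950336


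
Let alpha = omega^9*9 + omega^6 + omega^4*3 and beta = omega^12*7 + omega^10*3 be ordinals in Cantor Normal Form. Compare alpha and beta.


Compare term by term from highest exponent:
alpha = omega^9*9 + omega^6 + omega^4*3
beta = omega^12*7 + omega^10*3
Term 1: alpha has omega^9*9, beta has omega^12*7
Term 2: alpha has omega^6*1, beta has omega^10*3
Term 3: alpha has omega^4*3, beta has omega^0*0
Result: alpha < beta

alpha < beta


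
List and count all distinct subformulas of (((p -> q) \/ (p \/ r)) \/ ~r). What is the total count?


Formula: (((p -> q) \/ (p \/ r)) \/ ~r)
Subformulas found:
  1. q
  2. r
  3. p
  4. ~r
  5. (p -> q)
  6. (p \/ r)
  7. ((p -> q) \/ (p \/ r))
  8. (((p -> q) \/ (p \/ r)) \/ ~r)
Total distinct subformulas = 8

8


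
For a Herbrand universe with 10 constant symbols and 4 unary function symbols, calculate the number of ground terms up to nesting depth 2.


Herbrand terms by depth:
Depth 0: 10 constants
Depth 1: 40 new terms (running total: 50)
Depth 2: 160 new terms (running total: 210)
Total distinct ground terms = 210

210


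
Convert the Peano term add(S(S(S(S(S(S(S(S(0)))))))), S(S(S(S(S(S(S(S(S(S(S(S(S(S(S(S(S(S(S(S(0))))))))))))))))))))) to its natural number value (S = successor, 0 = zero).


add(S^8(0), S^20(0)):
S^8(0) = 8
S^20(0) = 20
8 + 20 = 28

28


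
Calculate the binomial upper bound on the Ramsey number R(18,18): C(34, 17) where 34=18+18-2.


R(18,18) <= C(18+18-2, 18-1) = C(34, 17)
C(34, 17) = 34! / (17! * 17!)
= 2333606220

2333606220


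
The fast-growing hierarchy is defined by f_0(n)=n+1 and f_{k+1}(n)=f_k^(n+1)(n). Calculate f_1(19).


f_1(19) = f_0^20(19)
f_0 adds 1 each time, applied 20 times.
f_1(19) = 19 + 20 = 39

39


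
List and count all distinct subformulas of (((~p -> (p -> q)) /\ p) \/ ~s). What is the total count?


Formula: (((~p -> (p -> q)) /\ p) \/ ~s)
Subformulas found:
  1. q
  2. s
  3. p
  4. ~p
  5. ~s
  6. (p -> q)
  7. (~p -> (p -> q))
  8. ((~p -> (p -> q)) /\ p)
  9. (((~p -> (p -> q)) /\ p) \/ ~s)
Total distinct subformulas = 9

9


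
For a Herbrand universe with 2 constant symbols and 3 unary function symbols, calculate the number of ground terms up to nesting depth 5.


Herbrand terms by depth:
Depth 0: 2 constants
Depth 1: 6 new terms (running total: 8)
Depth 2: 18 new terms (running total: 26)
Depth 3: 54 new terms (running total: 80)
Depth 4: 162 new terms (running total: 242)
Depth 5: 486 new terms (running total: 728)
Total distinct ground terms = 728

728


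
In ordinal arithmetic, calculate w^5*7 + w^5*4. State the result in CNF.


Ordinal addition w^5*7 + w^5*4:
Both terms have the same exponent 5.
w^e*c + w^e*d = w^e*(c+d).
Result = w^5*(7+4) = w^5*11

w^5*11


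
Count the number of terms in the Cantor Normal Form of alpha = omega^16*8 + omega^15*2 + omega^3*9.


CNF: omega^16*8 + omega^15*2 + omega^3*9
Count the summands separated by '+':
  term 1: omega^16*8
  term 2: omega^15*2
  term 3: omega^3*9
Total terms = 3

3


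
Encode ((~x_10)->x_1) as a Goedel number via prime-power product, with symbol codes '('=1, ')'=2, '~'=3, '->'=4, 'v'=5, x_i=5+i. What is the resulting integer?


Formula: ((~x_10)->x_1)
Symbol codes: [1, 1, 3, 15, 2, 4, 6, 2]
Primes: [2, 3, 5, 7, 11, 13, 17, 19]
p_1^1 = 2^1 = 2
p_2^1 = 3^1 = 3
p_3^3 = 5^3 = 125
p_4^15 = 7^15 = 4747561509943
p_5^2 = 11^2 = 121
p_6^4 = 13^4 = 28561
p_7^6 = 17^6 = 24137569
p_8^2 = 19^2 = 361
Product = 107223844147408185374628886685250

107223844147408185374628886685250


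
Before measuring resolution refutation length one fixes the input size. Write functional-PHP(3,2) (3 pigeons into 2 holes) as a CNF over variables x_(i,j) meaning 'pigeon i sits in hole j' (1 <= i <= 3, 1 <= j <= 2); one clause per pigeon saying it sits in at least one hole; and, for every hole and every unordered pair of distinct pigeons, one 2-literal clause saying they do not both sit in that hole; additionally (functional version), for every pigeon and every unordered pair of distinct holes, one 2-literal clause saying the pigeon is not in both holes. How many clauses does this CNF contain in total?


functional-PHP(3,2): 3 pigeons, 2 holes, 3*2 = 6 variables.
- pigeon clauses: one per pigeon -> 3 clauses
- hole clauses: 2 holes * C(3,2) = 2 * 3 -> 6 clauses
- functional clauses: 3 pigeons * C(2,2) = 3 * 1 -> 3 clauses
Total clauses = 3 + 6 + 3 = 12

12


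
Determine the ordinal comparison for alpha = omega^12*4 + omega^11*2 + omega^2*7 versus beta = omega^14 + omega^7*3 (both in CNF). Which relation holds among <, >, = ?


Compare term by term from highest exponent:
alpha = omega^12*4 + omega^11*2 + omega^2*7
beta = omega^14 + omega^7*3
Term 1: alpha has omega^12*4, beta has omega^14*1
Term 2: alpha has omega^11*2, beta has omega^7*3
Term 3: alpha has omega^2*7, beta has omega^0*0
Result: alpha < beta

alpha < beta


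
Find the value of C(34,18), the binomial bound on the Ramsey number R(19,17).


R(19,17) <= C(19+17-2, 19-1) = C(34, 18)
C(34, 18) = 34! / (18! * 16!)
= 2203961430

2203961430


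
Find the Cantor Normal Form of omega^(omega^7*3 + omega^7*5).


omega^(omega^7*3 + omega^7*5):
Both terms of the exponent have the same exponent 7, so they merge: omega^7*3 + omega^7*5 = omega^7*(3+5) = omega^7*8.
omega raised to a CNF ordinal is a single CNF term: Result = omega^(omega^7*8)

omega^(omega^7*8)


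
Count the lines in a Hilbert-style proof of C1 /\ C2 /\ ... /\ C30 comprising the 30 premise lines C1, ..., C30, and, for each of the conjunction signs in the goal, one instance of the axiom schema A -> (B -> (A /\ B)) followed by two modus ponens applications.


Conjoining 30 premises:
- 30 premise lines
- the goal has 29 conjunction signs; each costs 1 axiom instance + 2 MP = 3 lines: 3 * 29 = 87
Total = 30 + 87 = 117 lines.

117


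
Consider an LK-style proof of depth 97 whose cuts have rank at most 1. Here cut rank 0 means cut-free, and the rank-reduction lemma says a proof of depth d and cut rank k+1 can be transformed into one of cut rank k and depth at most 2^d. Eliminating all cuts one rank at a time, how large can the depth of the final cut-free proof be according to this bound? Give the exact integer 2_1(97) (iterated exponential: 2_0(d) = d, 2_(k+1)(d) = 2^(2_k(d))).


Each rank reduction sends depth d to at most 2^d; cut rank r needs r reductions.
2_0(97) = 97
2_1(97) = 2^97 = 158456325028528675187087900672
Cut-free depth bound = 158456325028528675187087900672

158456325028528675187087900672


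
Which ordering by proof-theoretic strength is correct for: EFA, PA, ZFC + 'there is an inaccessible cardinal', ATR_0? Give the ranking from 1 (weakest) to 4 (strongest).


Ordering by consistency strength:
1. EFA
2. PA
3. ATR_0
4. ZFC + 'there is an inaccessible cardinal'


EFA=1, PA=2, ZFC + 'there is an inaccessible cardinal'=4, ATR_0=3


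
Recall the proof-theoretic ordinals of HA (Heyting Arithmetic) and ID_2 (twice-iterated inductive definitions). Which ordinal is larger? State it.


Proof-theoretic ordinal of HA (Heyting Arithmetic): epsilon_0
Proof-theoretic ordinal of ID_2 (twice-iterated inductive definitions): psi_0(epsilon_{Omega_2+1})
Comparing: epsilon_0 < psi_0(epsilon_{Omega_2+1}).
The larger ordinal is psi_0(epsilon_{Omega_2+1}) (from ID_2 (twice-iterated inductive definitions)).

psi_0(epsilon_{Omega_2+1})


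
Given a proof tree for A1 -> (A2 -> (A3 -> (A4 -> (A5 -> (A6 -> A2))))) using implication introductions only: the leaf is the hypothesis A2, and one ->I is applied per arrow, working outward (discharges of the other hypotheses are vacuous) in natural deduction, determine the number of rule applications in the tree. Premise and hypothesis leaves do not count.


The formula has 6 arrows (->); its innermost consequent A2 is one of the antecedents,
so the proof starts from the hypothesis leaf A2 (not a rule application) and closes one arrow per ->I.
Building A1 -> (A2 -> (A3 -> (A4 -> (A5 -> (A6 -> A2))))) therefore takes 6 nested implication introductions.
Total inference nodes = 6

6


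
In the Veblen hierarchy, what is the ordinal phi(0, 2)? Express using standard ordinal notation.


phi(0, 2):
phi(0, beta) = omega^beta by definition.
phi(0, 2) = omega^2

omega^2


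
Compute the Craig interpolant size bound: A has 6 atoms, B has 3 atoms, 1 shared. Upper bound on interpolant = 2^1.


Shared atoms = 1
Craig interpolant size bound = 2^1
= 2

2


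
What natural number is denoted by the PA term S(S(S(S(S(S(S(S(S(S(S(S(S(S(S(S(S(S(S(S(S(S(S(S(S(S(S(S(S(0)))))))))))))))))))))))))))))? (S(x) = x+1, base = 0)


Counting successors applied to 0:
29 applications of S to 0 = 29

29


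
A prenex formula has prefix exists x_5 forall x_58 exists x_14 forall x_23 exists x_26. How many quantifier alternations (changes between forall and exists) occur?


Walk the prefix and count type changes:
  position 1: exists -> forall <-- alternation
  position 2: forall -> exists <-- alternation
  position 3: exists -> forall <-- alternation
  position 4: forall -> exists <-- alternation
Total alternations = 4

4


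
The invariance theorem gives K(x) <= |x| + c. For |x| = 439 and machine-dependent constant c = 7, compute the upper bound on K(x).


K(x) <= |x| + c = 439 + 7 = 446

446


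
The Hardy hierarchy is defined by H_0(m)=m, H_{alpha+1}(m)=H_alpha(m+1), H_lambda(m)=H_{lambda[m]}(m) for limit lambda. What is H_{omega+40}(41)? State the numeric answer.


H_{omega+40}(41):
Unwind the 40 successor steps: H_{omega+40}(41) = H_omega(41+40) = H_omega(81).
H_omega(m) = H_m(m) = m + m = 2m.
Result = 2 * 81 = 162

162
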